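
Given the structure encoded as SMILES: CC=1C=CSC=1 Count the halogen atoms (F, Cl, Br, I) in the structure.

Scan the SMILES for the halogen motif — none present.

0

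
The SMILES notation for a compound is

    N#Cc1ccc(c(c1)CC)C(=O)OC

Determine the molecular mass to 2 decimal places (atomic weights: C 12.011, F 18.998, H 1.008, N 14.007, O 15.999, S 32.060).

First, the molecular formula is C11H11NO2 (counting implicit H from valence).
  C: 11 × 12.011 = 132.121
  H: 11 × 1.008 = 11.088
  N: 1 × 14.007 = 14.007
  O: 2 × 15.999 = 31.998
Sum: 11×12.011 + 11×1.008 + 1×14.007 + 2×15.999 = 189.214 → 189.21 g/mol.

189.21 g/mol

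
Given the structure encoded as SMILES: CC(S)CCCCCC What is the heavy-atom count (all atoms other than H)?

9

Every atom symbol written in the SMILES (organic subset) is one heavy atom; implicit H are not written.
Heavy atoms by element → C:8, S:1.
Total: 9.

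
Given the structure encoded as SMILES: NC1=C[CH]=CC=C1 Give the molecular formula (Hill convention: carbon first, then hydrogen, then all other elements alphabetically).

C6H7N

Walk through each heavy atom and fill implicit hydrogens from standard valence (C 4, N 3, O 2, S 2, halogen 1):
  atom 1: N, bond orders sum to 1 (valence 3) → 2 H
  atom 2: C, bond orders sum to 4 (valence 4) → 0 H
  atom 3: C, bond orders sum to 3 (valence 4) → 1 H
  atom 4: C with explicit H count 1
  atom 5: C, bond orders sum to 3 (valence 4) → 1 H
  atom 6: C, bond orders sum to 3 (valence 4) → 1 H
  atom 7: C, bond orders sum to 3 (valence 4) → 1 H
Totals → C:6, H:7, N:1.
In Hill order: C6H7N.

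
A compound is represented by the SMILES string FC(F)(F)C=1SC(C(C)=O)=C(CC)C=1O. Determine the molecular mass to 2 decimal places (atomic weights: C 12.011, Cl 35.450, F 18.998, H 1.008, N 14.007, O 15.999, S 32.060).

First, the molecular formula is C9H9F3O2S (counting implicit H from valence).
  C: 9 × 12.011 = 108.099
  F: 3 × 18.998 = 56.994
  H: 9 × 1.008 = 9.072
  O: 2 × 15.999 = 31.998
  S: 1 × 32.060 = 32.060
Sum: 9×12.011 + 3×18.998 + 9×1.008 + 2×15.999 + 1×32.060 = 238.223 → 238.22 g/mol.

238.22 g/mol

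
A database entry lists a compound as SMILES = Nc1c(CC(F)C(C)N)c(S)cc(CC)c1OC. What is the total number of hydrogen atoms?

Walk through each heavy atom and fill implicit hydrogens from standard valence (C 4, N 3, O 2, S 2, halogen 1); for lowercase aromatic atoms, an aromatic c carries 1 H when it has two neighbours and 0 H with three, and aromatic n carries 0 H:
  atom 1: N, bond orders sum to 1 (valence 3) → 2 H
  atom 2: aromatic c, 3 neighbours → 0 H
  atom 3: aromatic c, 3 neighbours → 0 H
  atom 4: C, bond orders sum to 2 (valence 4) → 2 H
  atom 5: C, bond orders sum to 3 (valence 4) → 1 H
  atom 6: F (halogen, monovalent) → 0 H
  atom 7: C, bond orders sum to 3 (valence 4) → 1 H
  atom 8: C, bond orders sum to 1 (valence 4) → 3 H
  atom 9: N, bond orders sum to 1 (valence 3) → 2 H
  atom 10: aromatic c, 3 neighbours → 0 H
  atom 11: S, bond orders sum to 1 (valence 2) → 1 H
  atom 12: aromatic c, 2 neighbours → 1 H
  atom 13: aromatic c, 3 neighbours → 0 H
  atom 14: C, bond orders sum to 2 (valence 4) → 2 H
  atom 15: C, bond orders sum to 1 (valence 4) → 3 H
  atom 16: aromatic c, 3 neighbours → 0 H
  atom 17: O, bond orders sum to 2 (valence 2) → 0 H
  atom 18: C, bond orders sum to 1 (valence 4) → 3 H
Total hydrogens: 21.

21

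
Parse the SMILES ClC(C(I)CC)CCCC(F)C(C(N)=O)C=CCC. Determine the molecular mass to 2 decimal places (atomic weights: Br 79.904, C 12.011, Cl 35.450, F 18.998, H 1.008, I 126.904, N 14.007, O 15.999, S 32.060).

403.70 g/mol

First, the molecular formula is C14H24ClFINO (counting implicit H from valence).
  C: 14 × 12.011 = 168.154
  Cl: 1 × 35.450 = 35.450
  F: 1 × 18.998 = 18.998
  H: 24 × 1.008 = 24.192
  I: 1 × 126.904 = 126.904
  N: 1 × 14.007 = 14.007
  O: 1 × 15.999 = 15.999
Sum: 14×12.011 + 1×35.450 + 1×18.998 + 24×1.008 + 1×126.904 + 1×14.007 + 1×15.999 = 403.704 → 403.70 g/mol.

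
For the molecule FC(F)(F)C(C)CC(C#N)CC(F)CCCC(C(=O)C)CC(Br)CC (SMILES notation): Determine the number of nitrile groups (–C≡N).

1

The nitrile motif appears at heavy-atom position 9 in the SMILES.
Other groups present: 1 ketone.
Nitrile count: 1.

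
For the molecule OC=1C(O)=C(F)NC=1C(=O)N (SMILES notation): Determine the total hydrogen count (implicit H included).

Walk through each heavy atom and fill implicit hydrogens from standard valence (C 4, N 3, O 2, S 2, halogen 1):
  atom 1: O, bond orders sum to 1 (valence 2) → 1 H
  atom 2: C, bond orders sum to 4 (valence 4) → 0 H
  atom 3: C, bond orders sum to 4 (valence 4) → 0 H
  atom 4: O, bond orders sum to 1 (valence 2) → 1 H
  atom 5: C, bond orders sum to 4 (valence 4) → 0 H
  atom 6: F (halogen, monovalent) → 0 H
  atom 7: N, bond orders sum to 2 (valence 3) → 1 H
  atom 8: C, bond orders sum to 4 (valence 4) → 0 H
  atom 9: C, bond orders sum to 4 (valence 4) → 0 H
  atom 10: O, bond orders sum to 2 (valence 2) → 0 H
  atom 11: N, bond orders sum to 1 (valence 3) → 2 H
Total hydrogens: 5.

5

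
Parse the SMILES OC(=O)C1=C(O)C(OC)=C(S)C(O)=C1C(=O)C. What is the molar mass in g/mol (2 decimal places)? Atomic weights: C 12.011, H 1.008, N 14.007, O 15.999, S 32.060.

First, the molecular formula is C10H10O6S (counting implicit H from valence).
  C: 10 × 12.011 = 120.110
  H: 10 × 1.008 = 10.080
  O: 6 × 15.999 = 95.994
  S: 1 × 32.060 = 32.060
Sum: 10×12.011 + 10×1.008 + 6×15.999 + 1×32.060 = 258.244 → 258.24 g/mol.

258.24 g/mol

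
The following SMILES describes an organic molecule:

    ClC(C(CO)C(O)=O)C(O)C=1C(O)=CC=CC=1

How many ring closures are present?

1

In SMILES, each pair of matching ring-closure digits denotes one ring-closing bond; the number of such bonds equals the number of independent rings.
Ring-closure bonds here: 1.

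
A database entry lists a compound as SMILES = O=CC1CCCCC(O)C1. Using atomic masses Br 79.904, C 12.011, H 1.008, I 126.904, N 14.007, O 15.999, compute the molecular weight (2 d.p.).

142.20 g/mol

First, the molecular formula is C8H14O2 (counting implicit H from valence).
  C: 8 × 12.011 = 96.088
  H: 14 × 1.008 = 14.112
  O: 2 × 15.999 = 31.998
Sum: 8×12.011 + 14×1.008 + 2×15.999 = 142.198 → 142.20 g/mol.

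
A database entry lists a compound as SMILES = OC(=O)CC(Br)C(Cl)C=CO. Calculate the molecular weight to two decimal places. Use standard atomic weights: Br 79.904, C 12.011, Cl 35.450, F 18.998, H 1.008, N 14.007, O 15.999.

243.48 g/mol

First, the molecular formula is C6H8BrClO3 (counting implicit H from valence).
  Br: 1 × 79.904 = 79.904
  C: 6 × 12.011 = 72.066
  Cl: 1 × 35.450 = 35.450
  H: 8 × 1.008 = 8.064
  O: 3 × 15.999 = 47.997
Sum: 1×79.904 + 6×12.011 + 1×35.450 + 8×1.008 + 3×15.999 = 243.481 → 243.48 g/mol.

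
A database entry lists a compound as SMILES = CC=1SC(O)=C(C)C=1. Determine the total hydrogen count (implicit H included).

Walk through each heavy atom and fill implicit hydrogens from standard valence (C 4, N 3, O 2, S 2, halogen 1):
  atom 1: C, bond orders sum to 1 (valence 4) → 3 H
  atom 2: C, bond orders sum to 4 (valence 4) → 0 H
  atom 3: S, bond orders sum to 2 (valence 2) → 0 H
  atom 4: C, bond orders sum to 4 (valence 4) → 0 H
  atom 5: O, bond orders sum to 1 (valence 2) → 1 H
  atom 6: C, bond orders sum to 4 (valence 4) → 0 H
  atom 7: C, bond orders sum to 1 (valence 4) → 3 H
  atom 8: C, bond orders sum to 3 (valence 4) → 1 H
Total hydrogens: 8.

8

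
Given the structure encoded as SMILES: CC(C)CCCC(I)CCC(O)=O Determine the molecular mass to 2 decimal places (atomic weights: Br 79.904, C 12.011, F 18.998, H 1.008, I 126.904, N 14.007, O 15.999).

First, the molecular formula is C10H19IO2 (counting implicit H from valence).
  C: 10 × 12.011 = 120.110
  H: 19 × 1.008 = 19.152
  I: 1 × 126.904 = 126.904
  O: 2 × 15.999 = 31.998
Sum: 10×12.011 + 19×1.008 + 1×126.904 + 2×15.999 = 298.164 → 298.16 g/mol.

298.16 g/mol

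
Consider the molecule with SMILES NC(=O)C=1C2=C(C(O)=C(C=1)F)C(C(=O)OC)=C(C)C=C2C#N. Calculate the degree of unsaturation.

11

Degree of unsaturation = (number of rings) + (number of π bonds).
Ring closures in the SMILES: 2.
π bonds: 7 double bonds (each 1 DoU), 1 triple bond (each 2 DoU) → 9 DoU from unsaturation.
Total DoU = 2 + 9 = 11.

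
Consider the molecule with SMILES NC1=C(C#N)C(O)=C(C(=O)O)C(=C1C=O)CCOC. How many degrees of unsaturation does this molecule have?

8

Degree of unsaturation = (number of rings) + (number of π bonds).
Ring closures in the SMILES: 1.
π bonds: 5 double bonds (each 1 DoU), 1 triple bond (each 2 DoU) → 7 DoU from unsaturation.
Total DoU = 1 + 7 = 8.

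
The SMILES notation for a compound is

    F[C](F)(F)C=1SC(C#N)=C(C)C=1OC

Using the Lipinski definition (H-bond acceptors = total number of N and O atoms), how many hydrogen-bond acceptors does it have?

2

N atoms: 1; O atoms: 1.
Lipinski HBA = 1 + 1 = 2.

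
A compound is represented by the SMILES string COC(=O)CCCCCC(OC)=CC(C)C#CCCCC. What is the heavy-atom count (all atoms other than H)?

Every atom symbol written in the SMILES (organic subset) is one heavy atom; implicit H are not written.
Heavy atoms by element → C:18, O:3.
Total: 21.

21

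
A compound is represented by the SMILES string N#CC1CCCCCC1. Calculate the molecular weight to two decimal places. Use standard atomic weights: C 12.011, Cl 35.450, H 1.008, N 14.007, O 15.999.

First, the molecular formula is C8H13N (counting implicit H from valence).
  C: 8 × 12.011 = 96.088
  H: 13 × 1.008 = 13.104
  N: 1 × 14.007 = 14.007
Sum: 8×12.011 + 13×1.008 + 1×14.007 = 123.199 → 123.20 g/mol.

123.20 g/mol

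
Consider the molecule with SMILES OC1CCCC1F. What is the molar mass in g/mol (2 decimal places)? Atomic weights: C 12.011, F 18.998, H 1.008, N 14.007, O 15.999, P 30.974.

104.12 g/mol

First, the molecular formula is C5H9FO (counting implicit H from valence).
  C: 5 × 12.011 = 60.055
  F: 1 × 18.998 = 18.998
  H: 9 × 1.008 = 9.072
  O: 1 × 15.999 = 15.999
Sum: 5×12.011 + 1×18.998 + 9×1.008 + 1×15.999 = 104.124 → 104.12 g/mol.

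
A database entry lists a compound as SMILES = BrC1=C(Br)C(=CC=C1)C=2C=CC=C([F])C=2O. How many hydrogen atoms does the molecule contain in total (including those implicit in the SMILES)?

Walk through each heavy atom and fill implicit hydrogens from standard valence (C 4, N 3, O 2, S 2, halogen 1):
  atom 1: Br (halogen, monovalent) → 0 H
  atom 2: C, bond orders sum to 4 (valence 4) → 0 H
  atom 3: C, bond orders sum to 4 (valence 4) → 0 H
  atom 4: Br (halogen, monovalent) → 0 H
  atom 5: C, bond orders sum to 4 (valence 4) → 0 H
  atom 6: C, bond orders sum to 3 (valence 4) → 1 H
  atom 7: C, bond orders sum to 3 (valence 4) → 1 H
  atom 8: C, bond orders sum to 3 (valence 4) → 1 H
  atom 9: C, bond orders sum to 4 (valence 4) → 0 H
  atom 10: C, bond orders sum to 3 (valence 4) → 1 H
  atom 11: C, bond orders sum to 3 (valence 4) → 1 H
  atom 12: C, bond orders sum to 3 (valence 4) → 1 H
  atom 13: C, bond orders sum to 4 (valence 4) → 0 H
  atom 14: F with explicit H count 0
  atom 15: C, bond orders sum to 4 (valence 4) → 0 H
  atom 16: O, bond orders sum to 1 (valence 2) → 1 H
Total hydrogens: 7.

7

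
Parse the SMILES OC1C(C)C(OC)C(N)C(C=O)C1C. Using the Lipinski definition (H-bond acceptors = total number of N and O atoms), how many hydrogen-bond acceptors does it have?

N atoms: 1; O atoms: 3.
Lipinski HBA = 1 + 3 = 4.

4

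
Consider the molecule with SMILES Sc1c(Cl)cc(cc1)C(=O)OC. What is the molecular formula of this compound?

Walk through each heavy atom and fill implicit hydrogens from standard valence (C 4, N 3, O 2, S 2, halogen 1); for lowercase aromatic atoms, an aromatic c carries 1 H when it has two neighbours and 0 H with three, and aromatic n carries 0 H:
  atom 1: S, bond orders sum to 1 (valence 2) → 1 H
  atom 2: aromatic c, 3 neighbours → 0 H
  atom 3: aromatic c, 3 neighbours → 0 H
  atom 4: Cl (halogen, monovalent) → 0 H
  atom 5: aromatic c, 2 neighbours → 1 H
  atom 6: aromatic c, 3 neighbours → 0 H
  atom 7: aromatic c, 2 neighbours → 1 H
  atom 8: aromatic c, 2 neighbours → 1 H
  atom 9: C, bond orders sum to 4 (valence 4) → 0 H
  atom 10: O, bond orders sum to 2 (valence 2) → 0 H
  atom 11: O, bond orders sum to 2 (valence 2) → 0 H
  atom 12: C, bond orders sum to 1 (valence 4) → 3 H
Totals → C:8, H:7, Cl:1, O:2, S:1.
In Hill order: C8H7ClO2S.

C8H7ClO2S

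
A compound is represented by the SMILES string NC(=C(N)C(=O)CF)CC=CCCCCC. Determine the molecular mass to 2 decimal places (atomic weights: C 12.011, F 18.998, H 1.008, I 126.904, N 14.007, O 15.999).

First, the molecular formula is C12H21FN2O (counting implicit H from valence).
  C: 12 × 12.011 = 144.132
  F: 1 × 18.998 = 18.998
  H: 21 × 1.008 = 21.168
  N: 2 × 14.007 = 28.014
  O: 1 × 15.999 = 15.999
Sum: 12×12.011 + 1×18.998 + 21×1.008 + 2×14.007 + 1×15.999 = 228.311 → 228.31 g/mol.

228.31 g/mol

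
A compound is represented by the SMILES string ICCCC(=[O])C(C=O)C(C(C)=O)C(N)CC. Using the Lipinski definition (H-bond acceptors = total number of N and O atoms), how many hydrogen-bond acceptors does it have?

4

N atoms: 1; O atoms: 3.
Lipinski HBA = 1 + 3 = 4.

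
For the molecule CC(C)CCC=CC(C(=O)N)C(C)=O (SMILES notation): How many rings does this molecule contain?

0

In SMILES, each pair of matching ring-closure digits denotes one ring-closing bond; the number of such bonds equals the number of independent rings.
Ring-closure bonds here: 0.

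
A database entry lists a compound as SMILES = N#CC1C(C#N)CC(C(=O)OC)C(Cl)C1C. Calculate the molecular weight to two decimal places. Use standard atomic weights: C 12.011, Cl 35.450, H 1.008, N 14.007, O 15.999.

First, the molecular formula is C11H13ClN2O2 (counting implicit H from valence).
  C: 11 × 12.011 = 132.121
  Cl: 1 × 35.450 = 35.450
  H: 13 × 1.008 = 13.104
  N: 2 × 14.007 = 28.014
  O: 2 × 15.999 = 31.998
Sum: 11×12.011 + 1×35.450 + 13×1.008 + 2×14.007 + 2×15.999 = 240.687 → 240.69 g/mol.

240.69 g/mol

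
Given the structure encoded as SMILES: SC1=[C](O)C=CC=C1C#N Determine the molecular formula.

Walk through each heavy atom and fill implicit hydrogens from standard valence (C 4, N 3, O 2, S 2, halogen 1):
  atom 1: S, bond orders sum to 1 (valence 2) → 1 H
  atom 2: C, bond orders sum to 4 (valence 4) → 0 H
  atom 3: C with explicit H count 0
  atom 4: O, bond orders sum to 1 (valence 2) → 1 H
  atom 5: C, bond orders sum to 3 (valence 4) → 1 H
  atom 6: C, bond orders sum to 3 (valence 4) → 1 H
  atom 7: C, bond orders sum to 3 (valence 4) → 1 H
  atom 8: C, bond orders sum to 4 (valence 4) → 0 H
  atom 9: C, bond orders sum to 4 (valence 4) → 0 H
  atom 10: N, bond orders sum to 3 (valence 3) → 0 H
Totals → C:7, H:5, N:1, O:1, S:1.

C7H5NOS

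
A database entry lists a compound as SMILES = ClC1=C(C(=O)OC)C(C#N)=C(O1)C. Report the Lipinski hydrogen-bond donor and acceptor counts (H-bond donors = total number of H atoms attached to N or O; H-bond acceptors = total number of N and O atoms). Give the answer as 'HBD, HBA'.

Donors: find every N or O and count the H atoms it carries.
  atom 5 (O): bond orders sum to 2 → 0 H
  atom 6 (O): bond orders sum to 2 → 0 H
  atom 10 (N): bond orders sum to 3 → 0 H
  atom 12 (O): bond orders sum to 2 → 0 H
Lipinski HBD = 0.
Acceptors: N atoms = 1, O atoms = 3 → HBA = 4.

0, 4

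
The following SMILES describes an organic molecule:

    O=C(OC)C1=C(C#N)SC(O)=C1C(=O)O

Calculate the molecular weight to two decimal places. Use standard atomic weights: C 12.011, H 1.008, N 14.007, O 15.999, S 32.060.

227.19 g/mol

First, the molecular formula is C8H5NO5S (counting implicit H from valence).
  C: 8 × 12.011 = 96.088
  H: 5 × 1.008 = 5.040
  N: 1 × 14.007 = 14.007
  O: 5 × 15.999 = 79.995
  S: 1 × 32.060 = 32.060
Sum: 8×12.011 + 5×1.008 + 1×14.007 + 5×15.999 + 1×32.060 = 227.190 → 227.19 g/mol.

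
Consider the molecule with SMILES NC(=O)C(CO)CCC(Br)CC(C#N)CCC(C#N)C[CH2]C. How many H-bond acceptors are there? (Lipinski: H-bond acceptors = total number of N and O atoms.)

N atoms: 3; O atoms: 2.
Lipinski HBA = 3 + 2 = 5.

5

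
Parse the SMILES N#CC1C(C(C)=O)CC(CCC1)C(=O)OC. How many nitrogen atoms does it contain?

Scan the SMILES for N atoms (remember two-letter symbols like Cl and Br are single atoms).
Nitrogen count: 1.

1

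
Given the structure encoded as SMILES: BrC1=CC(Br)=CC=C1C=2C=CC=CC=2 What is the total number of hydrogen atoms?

Walk through each heavy atom and fill implicit hydrogens from standard valence (C 4, N 3, O 2, S 2, halogen 1):
  atom 1: Br (halogen, monovalent) → 0 H
  atom 2: C, bond orders sum to 4 (valence 4) → 0 H
  atom 3: C, bond orders sum to 3 (valence 4) → 1 H
  atom 4: C, bond orders sum to 4 (valence 4) → 0 H
  atom 5: Br (halogen, monovalent) → 0 H
  atom 6: C, bond orders sum to 3 (valence 4) → 1 H
  atom 7: C, bond orders sum to 3 (valence 4) → 1 H
  atom 8: C, bond orders sum to 4 (valence 4) → 0 H
  atom 9: C, bond orders sum to 4 (valence 4) → 0 H
  atom 10: C, bond orders sum to 3 (valence 4) → 1 H
  atom 11: C, bond orders sum to 3 (valence 4) → 1 H
  atom 12: C, bond orders sum to 3 (valence 4) → 1 H
  atom 13: C, bond orders sum to 3 (valence 4) → 1 H
  atom 14: C, bond orders sum to 3 (valence 4) → 1 H
Total hydrogens: 8.

8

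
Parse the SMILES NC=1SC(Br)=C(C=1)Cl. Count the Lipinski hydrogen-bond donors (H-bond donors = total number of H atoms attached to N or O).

2

Donors: find every N or O and count the H atoms it carries.
  atom 1 (N): bond orders sum to 1 → 2 H
Lipinski HBD = 2.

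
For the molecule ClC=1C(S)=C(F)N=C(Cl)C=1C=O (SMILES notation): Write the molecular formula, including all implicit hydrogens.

C6H2Cl2FNOS

Walk through each heavy atom and fill implicit hydrogens from standard valence (C 4, N 3, O 2, S 2, halogen 1):
  atom 1: Cl (halogen, monovalent) → 0 H
  atom 2: C, bond orders sum to 4 (valence 4) → 0 H
  atom 3: C, bond orders sum to 4 (valence 4) → 0 H
  atom 4: S, bond orders sum to 1 (valence 2) → 1 H
  atom 5: C, bond orders sum to 4 (valence 4) → 0 H
  atom 6: F (halogen, monovalent) → 0 H
  atom 7: N, bond orders sum to 3 (valence 3) → 0 H
  atom 8: C, bond orders sum to 4 (valence 4) → 0 H
  atom 9: Cl (halogen, monovalent) → 0 H
  atom 10: C, bond orders sum to 4 (valence 4) → 0 H
  atom 11: C, bond orders sum to 3 (valence 4) → 1 H
  atom 12: O, bond orders sum to 2 (valence 2) → 0 H
Totals → C:6, H:2, Cl:2, F:1, N:1, O:1, S:1.
In Hill order: C6H2Cl2FNOS.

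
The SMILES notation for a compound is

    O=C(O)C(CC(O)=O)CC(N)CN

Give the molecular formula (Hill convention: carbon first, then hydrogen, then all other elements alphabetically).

Walk through each heavy atom and fill implicit hydrogens from standard valence (C 4, N 3, O 2, S 2, halogen 1):
  atom 1: O, bond orders sum to 2 (valence 2) → 0 H
  atom 2: C, bond orders sum to 4 (valence 4) → 0 H
  atom 3: O, bond orders sum to 1 (valence 2) → 1 H
  atom 4: C, bond orders sum to 3 (valence 4) → 1 H
  atom 5: C, bond orders sum to 2 (valence 4) → 2 H
  atom 6: C, bond orders sum to 4 (valence 4) → 0 H
  atom 7: O, bond orders sum to 1 (valence 2) → 1 H
  atom 8: O, bond orders sum to 2 (valence 2) → 0 H
  atom 9: C, bond orders sum to 2 (valence 4) → 2 H
  atom 10: C, bond orders sum to 3 (valence 4) → 1 H
  atom 11: N, bond orders sum to 1 (valence 3) → 2 H
  atom 12: C, bond orders sum to 2 (valence 4) → 2 H
  atom 13: N, bond orders sum to 1 (valence 3) → 2 H
Totals → C:7, H:14, N:2, O:4.

C7H14N2O4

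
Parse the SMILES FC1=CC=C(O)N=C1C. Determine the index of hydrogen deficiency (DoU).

4

Degree of unsaturation = (number of rings) + (number of π bonds).
Ring closures in the SMILES: 1.
π bonds: 3 double bonds (each 1 DoU) → 3 DoU from unsaturation.
Total DoU = 1 + 3 = 4.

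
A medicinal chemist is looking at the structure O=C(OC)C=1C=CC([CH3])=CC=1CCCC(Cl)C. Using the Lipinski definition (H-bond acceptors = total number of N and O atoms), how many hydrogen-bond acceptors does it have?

N atoms: 0; O atoms: 2.
Lipinski HBA = 0 + 2 = 2.

2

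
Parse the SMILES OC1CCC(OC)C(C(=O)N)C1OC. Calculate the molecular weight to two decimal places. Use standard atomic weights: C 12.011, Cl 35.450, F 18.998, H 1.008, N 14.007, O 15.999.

203.24 g/mol

First, the molecular formula is C9H17NO4 (counting implicit H from valence).
  C: 9 × 12.011 = 108.099
  H: 17 × 1.008 = 17.136
  N: 1 × 14.007 = 14.007
  O: 4 × 15.999 = 63.996
Sum: 9×12.011 + 17×1.008 + 1×14.007 + 4×15.999 = 203.238 → 203.24 g/mol.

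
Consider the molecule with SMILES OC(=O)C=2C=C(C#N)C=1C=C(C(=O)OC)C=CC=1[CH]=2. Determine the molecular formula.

C14H9NO4

Walk through each heavy atom and fill implicit hydrogens from standard valence (C 4, N 3, O 2, S 2, halogen 1):
  atom 1: O, bond orders sum to 1 (valence 2) → 1 H
  atom 2: C, bond orders sum to 4 (valence 4) → 0 H
  atom 3: O, bond orders sum to 2 (valence 2) → 0 H
  atom 4: C, bond orders sum to 4 (valence 4) → 0 H
  atom 5: C, bond orders sum to 3 (valence 4) → 1 H
  atom 6: C, bond orders sum to 4 (valence 4) → 0 H
  atom 7: C, bond orders sum to 4 (valence 4) → 0 H
  atom 8: N, bond orders sum to 3 (valence 3) → 0 H
  atom 9: C, bond orders sum to 4 (valence 4) → 0 H
  atom 10: C, bond orders sum to 3 (valence 4) → 1 H
  atom 11: C, bond orders sum to 4 (valence 4) → 0 H
  atom 12: C, bond orders sum to 4 (valence 4) → 0 H
  atom 13: O, bond orders sum to 2 (valence 2) → 0 H
  atom 14: O, bond orders sum to 2 (valence 2) → 0 H
  atom 15: C, bond orders sum to 1 (valence 4) → 3 H
  atom 16: C, bond orders sum to 3 (valence 4) → 1 H
  atom 17: C, bond orders sum to 3 (valence 4) → 1 H
  atom 18: C, bond orders sum to 4 (valence 4) → 0 H
  atom 19: C with explicit H count 1
Totals → C:14, H:9, N:1, O:4.
In Hill order: C14H9NO4.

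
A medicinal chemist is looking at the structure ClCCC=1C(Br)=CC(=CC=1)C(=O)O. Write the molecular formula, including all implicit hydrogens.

Walk through each heavy atom and fill implicit hydrogens from standard valence (C 4, N 3, O 2, S 2, halogen 1):
  atom 1: Cl (halogen, monovalent) → 0 H
  atom 2: C, bond orders sum to 2 (valence 4) → 2 H
  atom 3: C, bond orders sum to 2 (valence 4) → 2 H
  atom 4: C, bond orders sum to 4 (valence 4) → 0 H
  atom 5: C, bond orders sum to 4 (valence 4) → 0 H
  atom 6: Br (halogen, monovalent) → 0 H
  atom 7: C, bond orders sum to 3 (valence 4) → 1 H
  atom 8: C, bond orders sum to 4 (valence 4) → 0 H
  atom 9: C, bond orders sum to 3 (valence 4) → 1 H
  atom 10: C, bond orders sum to 3 (valence 4) → 1 H
  atom 11: C, bond orders sum to 4 (valence 4) → 0 H
  atom 12: O, bond orders sum to 2 (valence 2) → 0 H
  atom 13: O, bond orders sum to 1 (valence 2) → 1 H
Totals → C:9, H:8, Br:1, Cl:1, O:2.
In Hill order: C9H8BrClO2.

C9H8BrClO2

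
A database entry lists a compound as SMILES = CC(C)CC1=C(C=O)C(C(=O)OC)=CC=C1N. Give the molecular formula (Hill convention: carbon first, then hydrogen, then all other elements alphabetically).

C13H17NO3

Walk through each heavy atom and fill implicit hydrogens from standard valence (C 4, N 3, O 2, S 2, halogen 1):
  atom 1: C, bond orders sum to 1 (valence 4) → 3 H
  atom 2: C, bond orders sum to 3 (valence 4) → 1 H
  atom 3: C, bond orders sum to 1 (valence 4) → 3 H
  atom 4: C, bond orders sum to 2 (valence 4) → 2 H
  atom 5: C, bond orders sum to 4 (valence 4) → 0 H
  atom 6: C, bond orders sum to 4 (valence 4) → 0 H
  atom 7: C, bond orders sum to 3 (valence 4) → 1 H
  atom 8: O, bond orders sum to 2 (valence 2) → 0 H
  atom 9: C, bond orders sum to 4 (valence 4) → 0 H
  atom 10: C, bond orders sum to 4 (valence 4) → 0 H
  atom 11: O, bond orders sum to 2 (valence 2) → 0 H
  atom 12: O, bond orders sum to 2 (valence 2) → 0 H
  atom 13: C, bond orders sum to 1 (valence 4) → 3 H
  atom 14: C, bond orders sum to 3 (valence 4) → 1 H
  atom 15: C, bond orders sum to 3 (valence 4) → 1 H
  atom 16: C, bond orders sum to 4 (valence 4) → 0 H
  atom 17: N, bond orders sum to 1 (valence 3) → 2 H
Totals → C:13, H:17, N:1, O:3.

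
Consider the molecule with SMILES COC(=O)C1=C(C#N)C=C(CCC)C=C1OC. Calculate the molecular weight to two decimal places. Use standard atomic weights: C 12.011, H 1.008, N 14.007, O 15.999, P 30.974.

First, the molecular formula is C13H15NO3 (counting implicit H from valence).
  C: 13 × 12.011 = 156.143
  H: 15 × 1.008 = 15.120
  N: 1 × 14.007 = 14.007
  O: 3 × 15.999 = 47.997
Sum: 13×12.011 + 15×1.008 + 1×14.007 + 3×15.999 = 233.267 → 233.27 g/mol.

233.27 g/mol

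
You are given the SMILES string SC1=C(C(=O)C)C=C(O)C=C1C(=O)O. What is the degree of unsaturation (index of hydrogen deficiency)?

6

Degree of unsaturation = (number of rings) + (number of π bonds).
Ring closures in the SMILES: 1.
π bonds: 5 double bonds (each 1 DoU) → 5 DoU from unsaturation.
Total DoU = 1 + 5 = 6.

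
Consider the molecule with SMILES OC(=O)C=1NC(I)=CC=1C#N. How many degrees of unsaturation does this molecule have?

Molecular formula: C6H3IN2O2.
DoU = (2C + 2 + N − H − X) / 2, where X is the halogen count and O/S are ignored.
    = (2·6 + 2 + 2 − 3 − 1) / 2 = 12 / 2 = 6.

6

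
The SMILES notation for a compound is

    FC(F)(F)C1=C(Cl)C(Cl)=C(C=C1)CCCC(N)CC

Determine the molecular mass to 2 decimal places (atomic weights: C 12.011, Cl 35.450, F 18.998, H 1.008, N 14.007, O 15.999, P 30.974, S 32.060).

314.17 g/mol

First, the molecular formula is C13H16Cl2F3N (counting implicit H from valence).
  C: 13 × 12.011 = 156.143
  Cl: 2 × 35.450 = 70.900
  F: 3 × 18.998 = 56.994
  H: 16 × 1.008 = 16.128
  N: 1 × 14.007 = 14.007
Sum: 13×12.011 + 2×35.450 + 3×18.998 + 16×1.008 + 1×14.007 = 314.172 → 314.17 g/mol.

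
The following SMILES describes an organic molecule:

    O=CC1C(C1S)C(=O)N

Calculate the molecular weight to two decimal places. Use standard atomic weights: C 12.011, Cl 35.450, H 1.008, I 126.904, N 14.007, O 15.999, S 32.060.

145.18 g/mol

First, the molecular formula is C5H7NO2S (counting implicit H from valence).
  C: 5 × 12.011 = 60.055
  H: 7 × 1.008 = 7.056
  N: 1 × 14.007 = 14.007
  O: 2 × 15.999 = 31.998
  S: 1 × 32.060 = 32.060
Sum: 5×12.011 + 7×1.008 + 1×14.007 + 2×15.999 + 1×32.060 = 145.176 → 145.18 g/mol.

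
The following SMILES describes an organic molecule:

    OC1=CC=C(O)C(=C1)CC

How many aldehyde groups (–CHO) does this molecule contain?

0

Scan the SMILES for the aldehyde motif — none present.
Groups that are present: 2 hydroxyl.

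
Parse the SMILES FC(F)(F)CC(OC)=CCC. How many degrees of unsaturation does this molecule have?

Molecular formula: C7H11F3O.
DoU = (2C + 2 + N − H − X) / 2, where X is the halogen count and O/S are ignored.
    = (2·7 + 2 + 0 − 11 − 3) / 2 = 2 / 2 = 1.

1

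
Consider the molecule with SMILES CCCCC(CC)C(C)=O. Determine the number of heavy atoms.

10

Every atom symbol written in the SMILES (organic subset) is one heavy atom; implicit H are not written.
Heavy atoms by element → C:9, O:1.
Total: 10.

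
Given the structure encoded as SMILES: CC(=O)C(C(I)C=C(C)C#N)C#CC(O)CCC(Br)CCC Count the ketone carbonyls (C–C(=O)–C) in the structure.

1

The ketone motif appears at heavy-atom position 2 in the SMILES.
Other groups present: 1 alkene, 1 alkyne, 1 hydroxyl, 1 nitrile.
Ketone count: 1.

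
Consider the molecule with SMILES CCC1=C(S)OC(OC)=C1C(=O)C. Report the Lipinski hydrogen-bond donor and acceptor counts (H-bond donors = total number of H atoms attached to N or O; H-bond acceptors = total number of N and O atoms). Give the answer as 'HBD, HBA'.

0, 3

Donors: find every N or O and count the H atoms it carries.
  atom 6 (O): bond orders sum to 2 → 0 H
  atom 8 (O): bond orders sum to 2 → 0 H
  atom 12 (O): bond orders sum to 2 → 0 H
Lipinski HBD = 0.
Acceptors: N atoms = 0, O atoms = 3 → HBA = 3.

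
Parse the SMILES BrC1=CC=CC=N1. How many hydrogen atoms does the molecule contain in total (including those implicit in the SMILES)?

4

Walk through each heavy atom and fill implicit hydrogens from standard valence (C 4, N 3, O 2, S 2, halogen 1):
  atom 1: Br (halogen, monovalent) → 0 H
  atom 2: C, bond orders sum to 4 (valence 4) → 0 H
  atom 3: C, bond orders sum to 3 (valence 4) → 1 H
  atom 4: C, bond orders sum to 3 (valence 4) → 1 H
  atom 5: C, bond orders sum to 3 (valence 4) → 1 H
  atom 6: C, bond orders sum to 3 (valence 4) → 1 H
  atom 7: N, bond orders sum to 3 (valence 3) → 0 H
Total hydrogens: 4.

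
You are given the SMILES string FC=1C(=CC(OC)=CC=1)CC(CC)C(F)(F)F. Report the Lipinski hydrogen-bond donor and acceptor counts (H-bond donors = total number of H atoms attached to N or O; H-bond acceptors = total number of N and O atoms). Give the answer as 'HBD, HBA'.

Donors: find every N or O and count the H atoms it carries.
  atom 6 (O): bond orders sum to 2 → 0 H
Lipinski HBD = 0.
Acceptors: N atoms = 0, O atoms = 1 → HBA = 1.

0, 1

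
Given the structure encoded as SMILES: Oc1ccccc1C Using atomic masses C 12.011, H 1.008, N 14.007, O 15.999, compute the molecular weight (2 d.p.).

108.14 g/mol

First, the molecular formula is C7H8O (counting implicit H from valence).
  C: 7 × 12.011 = 84.077
  H: 8 × 1.008 = 8.064
  O: 1 × 15.999 = 15.999
Sum: 7×12.011 + 8×1.008 + 1×15.999 = 108.140 → 108.14 g/mol.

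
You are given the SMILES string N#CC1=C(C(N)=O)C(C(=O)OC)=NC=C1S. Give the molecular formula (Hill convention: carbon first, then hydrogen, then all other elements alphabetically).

Walk through each heavy atom and fill implicit hydrogens from standard valence (C 4, N 3, O 2, S 2, halogen 1):
  atom 1: N, bond orders sum to 3 (valence 3) → 0 H
  atom 2: C, bond orders sum to 4 (valence 4) → 0 H
  atom 3: C, bond orders sum to 4 (valence 4) → 0 H
  atom 4: C, bond orders sum to 4 (valence 4) → 0 H
  atom 5: C, bond orders sum to 4 (valence 4) → 0 H
  atom 6: N, bond orders sum to 1 (valence 3) → 2 H
  atom 7: O, bond orders sum to 2 (valence 2) → 0 H
  atom 8: C, bond orders sum to 4 (valence 4) → 0 H
  atom 9: C, bond orders sum to 4 (valence 4) → 0 H
  atom 10: O, bond orders sum to 2 (valence 2) → 0 H
  atom 11: O, bond orders sum to 2 (valence 2) → 0 H
  atom 12: C, bond orders sum to 1 (valence 4) → 3 H
  atom 13: N, bond orders sum to 3 (valence 3) → 0 H
  atom 14: C, bond orders sum to 3 (valence 4) → 1 H
  atom 15: C, bond orders sum to 4 (valence 4) → 0 H
  atom 16: S, bond orders sum to 1 (valence 2) → 1 H
Totals → C:9, H:7, N:3, O:3, S:1.

C9H7N3O3S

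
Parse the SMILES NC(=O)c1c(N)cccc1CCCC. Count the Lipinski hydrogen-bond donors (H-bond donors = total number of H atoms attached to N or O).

4

Donors: find every N or O and count the H atoms it carries.
  atom 1 (N): bond orders sum to 1 → 2 H
  atom 3 (O): bond orders sum to 2 → 0 H
  atom 6 (N): bond orders sum to 1 → 2 H
Lipinski HBD = 4.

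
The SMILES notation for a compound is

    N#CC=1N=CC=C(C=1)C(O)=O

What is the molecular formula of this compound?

C7H4N2O2

Walk through each heavy atom and fill implicit hydrogens from standard valence (C 4, N 3, O 2, S 2, halogen 1):
  atom 1: N, bond orders sum to 3 (valence 3) → 0 H
  atom 2: C, bond orders sum to 4 (valence 4) → 0 H
  atom 3: C, bond orders sum to 4 (valence 4) → 0 H
  atom 4: N, bond orders sum to 3 (valence 3) → 0 H
  atom 5: C, bond orders sum to 3 (valence 4) → 1 H
  atom 6: C, bond orders sum to 3 (valence 4) → 1 H
  atom 7: C, bond orders sum to 4 (valence 4) → 0 H
  atom 8: C, bond orders sum to 3 (valence 4) → 1 H
  atom 9: C, bond orders sum to 4 (valence 4) → 0 H
  atom 10: O, bond orders sum to 1 (valence 2) → 1 H
  atom 11: O, bond orders sum to 2 (valence 2) → 0 H
Totals → C:7, H:4, N:2, O:2.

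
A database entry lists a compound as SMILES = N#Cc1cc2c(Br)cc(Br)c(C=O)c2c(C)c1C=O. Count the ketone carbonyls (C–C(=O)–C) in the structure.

0

Scan the SMILES for the ketone motif — none present.
Groups that are present: 2 aldehyde, 1 nitrile.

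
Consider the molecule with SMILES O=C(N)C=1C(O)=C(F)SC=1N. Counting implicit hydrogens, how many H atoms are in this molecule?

Walk through each heavy atom and fill implicit hydrogens from standard valence (C 4, N 3, O 2, S 2, halogen 1):
  atom 1: O, bond orders sum to 2 (valence 2) → 0 H
  atom 2: C, bond orders sum to 4 (valence 4) → 0 H
  atom 3: N, bond orders sum to 1 (valence 3) → 2 H
  atom 4: C, bond orders sum to 4 (valence 4) → 0 H
  atom 5: C, bond orders sum to 4 (valence 4) → 0 H
  atom 6: O, bond orders sum to 1 (valence 2) → 1 H
  atom 7: C, bond orders sum to 4 (valence 4) → 0 H
  atom 8: F (halogen, monovalent) → 0 H
  atom 9: S, bond orders sum to 2 (valence 2) → 0 H
  atom 10: C, bond orders sum to 4 (valence 4) → 0 H
  atom 11: N, bond orders sum to 1 (valence 3) → 2 H
Total hydrogens: 5.

5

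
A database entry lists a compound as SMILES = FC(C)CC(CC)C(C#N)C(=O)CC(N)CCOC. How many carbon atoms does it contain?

Count every carbon token in the SMILES (each C, including those in ring-closure positions and inside branches).
Carbon count: 14.

14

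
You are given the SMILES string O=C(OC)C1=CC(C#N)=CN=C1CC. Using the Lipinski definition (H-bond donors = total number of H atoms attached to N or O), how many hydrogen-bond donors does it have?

0

Donors: find every N or O and count the H atoms it carries.
  atom 1 (O): bond orders sum to 2 → 0 H
  atom 3 (O): bond orders sum to 2 → 0 H
  atom 9 (N): bond orders sum to 3 → 0 H
  atom 11 (N): bond orders sum to 3 → 0 H
Lipinski HBD = 0.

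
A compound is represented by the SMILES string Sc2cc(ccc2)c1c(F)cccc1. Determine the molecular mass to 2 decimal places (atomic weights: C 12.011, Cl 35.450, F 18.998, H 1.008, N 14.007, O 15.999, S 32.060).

204.26 g/mol

First, the molecular formula is C12H9FS (counting implicit H from valence).
  C: 12 × 12.011 = 144.132
  F: 1 × 18.998 = 18.998
  H: 9 × 1.008 = 9.072
  S: 1 × 32.060 = 32.060
Sum: 12×12.011 + 1×18.998 + 9×1.008 + 1×32.060 = 204.262 → 204.26 g/mol.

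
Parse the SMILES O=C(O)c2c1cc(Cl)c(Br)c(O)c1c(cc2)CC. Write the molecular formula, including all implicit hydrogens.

C13H10BrClO3

Walk through each heavy atom and fill implicit hydrogens from standard valence (C 4, N 3, O 2, S 2, halogen 1); for lowercase aromatic atoms, an aromatic c carries 1 H when it has two neighbours and 0 H with three, and aromatic n carries 0 H:
  atom 1: O, bond orders sum to 2 (valence 2) → 0 H
  atom 2: C, bond orders sum to 4 (valence 4) → 0 H
  atom 3: O, bond orders sum to 1 (valence 2) → 1 H
  atom 4: aromatic c, 3 neighbours → 0 H
  atom 5: aromatic c, 3 neighbours → 0 H
  atom 6: aromatic c, 2 neighbours → 1 H
  atom 7: aromatic c, 3 neighbours → 0 H
  atom 8: Cl (halogen, monovalent) → 0 H
  atom 9: aromatic c, 3 neighbours → 0 H
  atom 10: Br (halogen, monovalent) → 0 H
  atom 11: aromatic c, 3 neighbours → 0 H
  atom 12: O, bond orders sum to 1 (valence 2) → 1 H
  atom 13: aromatic c, 3 neighbours → 0 H
  atom 14: aromatic c, 3 neighbours → 0 H
  atom 15: aromatic c, 2 neighbours → 1 H
  atom 16: aromatic c, 2 neighbours → 1 H
  atom 17: C, bond orders sum to 2 (valence 4) → 2 H
  atom 18: C, bond orders sum to 1 (valence 4) → 3 H
Totals → C:13, H:10, Br:1, Cl:1, O:3.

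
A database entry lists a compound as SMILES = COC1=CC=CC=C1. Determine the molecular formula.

C7H8O

Walk through each heavy atom and fill implicit hydrogens from standard valence (C 4, N 3, O 2, S 2, halogen 1):
  atom 1: C, bond orders sum to 1 (valence 4) → 3 H
  atom 2: O, bond orders sum to 2 (valence 2) → 0 H
  atom 3: C, bond orders sum to 4 (valence 4) → 0 H
  atom 4: C, bond orders sum to 3 (valence 4) → 1 H
  atom 5: C, bond orders sum to 3 (valence 4) → 1 H
  atom 6: C, bond orders sum to 3 (valence 4) → 1 H
  atom 7: C, bond orders sum to 3 (valence 4) → 1 H
  atom 8: C, bond orders sum to 3 (valence 4) → 1 H
Totals → C:7, H:8, O:1.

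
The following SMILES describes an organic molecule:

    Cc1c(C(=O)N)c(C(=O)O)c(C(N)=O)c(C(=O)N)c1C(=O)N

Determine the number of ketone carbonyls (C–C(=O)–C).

Scan the SMILES for the ketone motif — none present.
Groups that are present: 4 amide, 1 carboxylic acid.

0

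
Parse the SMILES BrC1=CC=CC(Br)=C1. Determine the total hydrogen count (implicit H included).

4

Walk through each heavy atom and fill implicit hydrogens from standard valence (C 4, N 3, O 2, S 2, halogen 1):
  atom 1: Br (halogen, monovalent) → 0 H
  atom 2: C, bond orders sum to 4 (valence 4) → 0 H
  atom 3: C, bond orders sum to 3 (valence 4) → 1 H
  atom 4: C, bond orders sum to 3 (valence 4) → 1 H
  atom 5: C, bond orders sum to 3 (valence 4) → 1 H
  atom 6: C, bond orders sum to 4 (valence 4) → 0 H
  atom 7: Br (halogen, monovalent) → 0 H
  atom 8: C, bond orders sum to 3 (valence 4) → 1 H
Total hydrogens: 4.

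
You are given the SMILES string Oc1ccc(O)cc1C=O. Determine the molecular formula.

C7H6O3

Walk through each heavy atom and fill implicit hydrogens from standard valence (C 4, N 3, O 2, S 2, halogen 1); for lowercase aromatic atoms, an aromatic c carries 1 H when it has two neighbours and 0 H with three, and aromatic n carries 0 H:
  atom 1: O, bond orders sum to 1 (valence 2) → 1 H
  atom 2: aromatic c, 3 neighbours → 0 H
  atom 3: aromatic c, 2 neighbours → 1 H
  atom 4: aromatic c, 2 neighbours → 1 H
  atom 5: aromatic c, 3 neighbours → 0 H
  atom 6: O, bond orders sum to 1 (valence 2) → 1 H
  atom 7: aromatic c, 2 neighbours → 1 H
  atom 8: aromatic c, 3 neighbours → 0 H
  atom 9: C, bond orders sum to 3 (valence 4) → 1 H
  atom 10: O, bond orders sum to 2 (valence 2) → 0 H
Totals → C:7, H:6, O:3.
In Hill order: C7H6O3.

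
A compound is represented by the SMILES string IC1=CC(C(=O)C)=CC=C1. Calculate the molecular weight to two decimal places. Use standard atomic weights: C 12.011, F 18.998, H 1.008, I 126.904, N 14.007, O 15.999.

First, the molecular formula is C8H7IO (counting implicit H from valence).
  C: 8 × 12.011 = 96.088
  H: 7 × 1.008 = 7.056
  I: 1 × 126.904 = 126.904
  O: 1 × 15.999 = 15.999
Sum: 8×12.011 + 7×1.008 + 1×126.904 + 1×15.999 = 246.047 → 246.05 g/mol.

246.05 g/mol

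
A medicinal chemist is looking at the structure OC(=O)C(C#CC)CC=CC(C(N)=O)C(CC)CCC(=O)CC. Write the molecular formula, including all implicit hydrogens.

C18H27NO4

Walk through each heavy atom and fill implicit hydrogens from standard valence (C 4, N 3, O 2, S 2, halogen 1):
  atom 1: O, bond orders sum to 1 (valence 2) → 1 H
  atom 2: C, bond orders sum to 4 (valence 4) → 0 H
  atom 3: O, bond orders sum to 2 (valence 2) → 0 H
  atom 4: C, bond orders sum to 3 (valence 4) → 1 H
  atom 5: C, bond orders sum to 4 (valence 4) → 0 H
  atom 6: C, bond orders sum to 4 (valence 4) → 0 H
  atom 7: C, bond orders sum to 1 (valence 4) → 3 H
  atom 8: C, bond orders sum to 2 (valence 4) → 2 H
  atom 9: C, bond orders sum to 3 (valence 4) → 1 H
  atom 10: C, bond orders sum to 3 (valence 4) → 1 H
  atom 11: C, bond orders sum to 3 (valence 4) → 1 H
  atom 12: C, bond orders sum to 4 (valence 4) → 0 H
  atom 13: N, bond orders sum to 1 (valence 3) → 2 H
  atom 14: O, bond orders sum to 2 (valence 2) → 0 H
  atom 15: C, bond orders sum to 3 (valence 4) → 1 H
  atom 16: C, bond orders sum to 2 (valence 4) → 2 H
  atom 17: C, bond orders sum to 1 (valence 4) → 3 H
  atom 18: C, bond orders sum to 2 (valence 4) → 2 H
  atom 19: C, bond orders sum to 2 (valence 4) → 2 H
  atom 20: C, bond orders sum to 4 (valence 4) → 0 H
  atom 21: O, bond orders sum to 2 (valence 2) → 0 H
  atom 22: C, bond orders sum to 2 (valence 4) → 2 H
  atom 23: C, bond orders sum to 1 (valence 4) → 3 H
Totals → C:18, H:27, N:1, O:4.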